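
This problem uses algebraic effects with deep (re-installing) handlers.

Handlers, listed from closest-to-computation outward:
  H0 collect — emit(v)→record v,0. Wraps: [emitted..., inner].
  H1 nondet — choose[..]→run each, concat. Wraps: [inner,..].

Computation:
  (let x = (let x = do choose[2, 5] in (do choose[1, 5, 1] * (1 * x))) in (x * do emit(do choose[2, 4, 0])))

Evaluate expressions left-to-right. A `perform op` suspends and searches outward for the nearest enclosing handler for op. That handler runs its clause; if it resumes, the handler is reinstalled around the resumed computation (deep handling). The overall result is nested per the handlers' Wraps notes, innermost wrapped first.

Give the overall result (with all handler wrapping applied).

Answer: [[2, 0], [4, 0], [0, 0], [2, 0], [4, 0], [0, 0], [2, 0], [4, 0], [0, 0], [2, 0], [4, 0], [0, 0], [2, 0], [4, 0], [0, 0], [2, 0], [4, 0], [0, 0]]

Evaluation trace:
choose[2, 5] @ H1
  branch[0] choose=2:
    choose[1, 5, 1] @ H1
      branch[0] choose=1:
        choose[2, 4, 0] @ H1
          branch[0] choose=2:
            emit(2) @ H0 ⇒ out+=2
            H0 returns [2, 0]
            H1 returns [[2, 0]]
          branch[1] choose=4:
            emit(4) @ H0 ⇒ out+=4
            H0 returns [4, 0]
            H1 returns [[4, 0]]
          branch[2] choose=0:
            emit(0) @ H0 ⇒ out+=0
            H0 returns [0, 0]
            H1 returns [[0, 0]]
      branch[1] choose=5:
        choose[2, 4, 0] @ H1
          branch[0] choose=2:
            emit(2) @ H0 ⇒ out+=2
            H0 returns [2, 0]
            H1 returns [[2, 0]]
          branch[1] choose=4:
            emit(4) @ H0 ⇒ out+=4
            H0 returns [4, 0]
            H1 returns [[4, 0]]
          branch[2] choose=0:
            emit(0) @ H0 ⇒ out+=0
            H0 returns [0, 0]
            H1 returns [[0, 0]]
      branch[2] choose=1:
        choose[2, 4, 0] @ H1
          branch[0] choose=2:
            emit(2) @ H0 ⇒ out+=2
            H0 returns [2, 0]
            H1 returns [[2, 0]]
          branch[1] choose=4:
            emit(4) @ H0 ⇒ out+=4
            H0 returns [4, 0]
            H1 returns [[4, 0]]
          branch[2] choose=0:
            emit(0) @ H0 ⇒ out+=0
            H0 returns [0, 0]
            H1 returns [[0, 0]]
  branch[1] choose=5:
    choose[1, 5, 1] @ H1
      branch[0] choose=1:
        choose[2, 4, 0] @ H1
          branch[0] choose=2:
            emit(2) @ H0 ⇒ out+=2
            H0 returns [2, 0]
            H1 returns [[2, 0]]
          branch[1] choose=4:
            emit(4) @ H0 ⇒ out+=4
            H0 returns [4, 0]
            H1 returns [[4, 0]]
          branch[2] choose=0:
            emit(0) @ H0 ⇒ out+=0
            H0 returns [0, 0]
            H1 returns [[0, 0]]
      branch[1] choose=5:
        choose[2, 4, 0] @ H1
          branch[0] choose=2:
            emit(2) @ H0 ⇒ out+=2
            H0 returns [2, 0]
            H1 returns [[2, 0]]
          branch[1] choose=4:
            emit(4) @ H0 ⇒ out+=4
            H0 returns [4, 0]
            H1 returns [[4, 0]]
          branch[2] choose=0:
            emit(0) @ H0 ⇒ out+=0
            H0 returns [0, 0]
            H1 returns [[0, 0]]
      branch[2] choose=1:
        choose[2, 4, 0] @ H1
          branch[0] choose=2:
            emit(2) @ H0 ⇒ out+=2
            H0 returns [2, 0]
            H1 returns [[2, 0]]
          branch[1] choose=4:
            emit(4) @ H0 ⇒ out+=4
            H0 returns [4, 0]
            H1 returns [[4, 0]]
          branch[2] choose=0:
            emit(0) @ H0 ⇒ out+=0
            H0 returns [0, 0]
            H1 returns [[0, 0]]
= [[2, 0], [4, 0], [0, 0], [2, 0], [4, 0], [0, 0], [2, 0], [4, 0], [0, 0], [2, 0], [4, 0], [0, 0], [2, 0], [4, 0], [0, 0], [2, 0], [4, 0], [0, 0]]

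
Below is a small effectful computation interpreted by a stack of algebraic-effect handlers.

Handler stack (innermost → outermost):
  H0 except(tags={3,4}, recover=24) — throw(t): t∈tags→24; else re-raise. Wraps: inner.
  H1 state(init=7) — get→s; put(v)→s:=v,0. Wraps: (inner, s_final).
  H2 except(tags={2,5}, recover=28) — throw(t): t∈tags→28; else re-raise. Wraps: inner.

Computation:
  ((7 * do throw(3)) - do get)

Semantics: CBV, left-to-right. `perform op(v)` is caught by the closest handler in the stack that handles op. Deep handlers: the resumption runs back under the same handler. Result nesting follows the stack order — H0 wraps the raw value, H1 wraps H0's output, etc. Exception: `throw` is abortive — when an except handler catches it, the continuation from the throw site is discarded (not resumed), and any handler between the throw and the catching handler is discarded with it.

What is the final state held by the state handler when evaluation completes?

Step-by-step:
throw(3) @ H0 caught ⇒ 24
H1 returns (24, 7)
H2 returns (24, 7)
= (24, 7)

Answer: 7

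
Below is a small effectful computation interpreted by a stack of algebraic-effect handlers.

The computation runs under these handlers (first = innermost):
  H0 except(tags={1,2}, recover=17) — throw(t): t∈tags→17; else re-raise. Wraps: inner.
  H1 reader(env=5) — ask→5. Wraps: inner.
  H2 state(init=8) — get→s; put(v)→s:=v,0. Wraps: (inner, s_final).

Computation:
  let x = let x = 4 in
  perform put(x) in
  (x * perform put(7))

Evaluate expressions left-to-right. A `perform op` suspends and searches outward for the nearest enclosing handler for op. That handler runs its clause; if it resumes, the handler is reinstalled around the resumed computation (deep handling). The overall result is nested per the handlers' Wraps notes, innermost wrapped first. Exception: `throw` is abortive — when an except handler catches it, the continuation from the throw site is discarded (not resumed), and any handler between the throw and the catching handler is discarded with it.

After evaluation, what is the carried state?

Answer: 7

Evaluation trace:
put(4) @ H2 ⇒ s:=4
put(7) @ H2 ⇒ s:=7
H0 returns 0
H1 returns 0
H2 returns (0, 7)
= (0, 7)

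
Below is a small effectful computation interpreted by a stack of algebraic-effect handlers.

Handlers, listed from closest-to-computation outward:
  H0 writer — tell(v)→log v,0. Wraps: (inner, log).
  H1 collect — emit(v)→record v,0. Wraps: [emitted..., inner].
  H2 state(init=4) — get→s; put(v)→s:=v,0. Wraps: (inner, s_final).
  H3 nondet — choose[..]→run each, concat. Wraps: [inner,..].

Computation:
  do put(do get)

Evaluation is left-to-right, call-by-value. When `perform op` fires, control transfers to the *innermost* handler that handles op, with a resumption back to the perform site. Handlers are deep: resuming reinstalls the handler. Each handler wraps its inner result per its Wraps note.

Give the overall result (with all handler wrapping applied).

Answer: [([(0, ())], 4)]

Step-by-step:
get @ H2 ⇒ 4
put(4) @ H2 ⇒ s:=4
H0 returns (0, ())
H1 returns [(0, ())]
H2 returns ([(0, ())], 4)
H3 returns [([(0, ())], 4)]
= [([(0, ())], 4)]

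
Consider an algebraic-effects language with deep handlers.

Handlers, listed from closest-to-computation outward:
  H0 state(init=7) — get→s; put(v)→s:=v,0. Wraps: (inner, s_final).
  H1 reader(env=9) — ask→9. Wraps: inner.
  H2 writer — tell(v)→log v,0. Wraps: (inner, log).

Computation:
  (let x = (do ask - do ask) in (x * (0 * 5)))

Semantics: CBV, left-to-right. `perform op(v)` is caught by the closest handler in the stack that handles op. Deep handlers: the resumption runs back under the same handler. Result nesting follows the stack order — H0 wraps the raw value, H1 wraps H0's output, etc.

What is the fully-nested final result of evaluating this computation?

Answer: ((0, 7), ())

Working:
ask @ H1 ⇒ 9
ask @ H1 ⇒ 9
H0 returns (0, 7)
H1 returns (0, 7)
H2 returns ((0, 7), ())
= ((0, 7), ())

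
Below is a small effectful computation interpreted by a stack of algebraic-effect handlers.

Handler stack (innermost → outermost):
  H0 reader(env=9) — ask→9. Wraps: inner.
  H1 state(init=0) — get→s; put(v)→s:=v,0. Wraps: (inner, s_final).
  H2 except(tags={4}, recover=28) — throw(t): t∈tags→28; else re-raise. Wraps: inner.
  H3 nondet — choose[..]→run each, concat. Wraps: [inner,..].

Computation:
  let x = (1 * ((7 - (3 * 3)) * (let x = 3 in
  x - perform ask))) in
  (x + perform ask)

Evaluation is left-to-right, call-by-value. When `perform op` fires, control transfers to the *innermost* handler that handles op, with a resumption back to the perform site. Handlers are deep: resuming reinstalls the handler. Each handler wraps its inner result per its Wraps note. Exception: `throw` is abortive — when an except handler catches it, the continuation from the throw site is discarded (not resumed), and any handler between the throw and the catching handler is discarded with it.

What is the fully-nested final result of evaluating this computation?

Working:
ask @ H0 ⇒ 9
ask @ H0 ⇒ 9
H0 returns 21
H1 returns (21, 0)
H2 returns (21, 0)
H3 returns [(21, 0)]
= [(21, 0)]

Answer: [(21, 0)]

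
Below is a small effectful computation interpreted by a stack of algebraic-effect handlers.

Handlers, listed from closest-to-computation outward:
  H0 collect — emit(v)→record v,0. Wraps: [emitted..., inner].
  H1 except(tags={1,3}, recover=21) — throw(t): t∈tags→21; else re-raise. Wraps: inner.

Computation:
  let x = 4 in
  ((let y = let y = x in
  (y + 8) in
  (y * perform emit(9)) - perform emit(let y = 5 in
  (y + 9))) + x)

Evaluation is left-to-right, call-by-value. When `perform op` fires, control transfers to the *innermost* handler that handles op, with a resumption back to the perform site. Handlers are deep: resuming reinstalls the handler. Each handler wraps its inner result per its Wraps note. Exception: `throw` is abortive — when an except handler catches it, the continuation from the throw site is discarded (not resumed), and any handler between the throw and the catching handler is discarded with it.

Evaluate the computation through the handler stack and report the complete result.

Answer: [9, 14, 4]

Evaluation trace:
emit(9) @ H0 ⇒ out+=9
emit(14) @ H0 ⇒ out+=14
H0 returns [9, 14, 4]
H1 returns [9, 14, 4]
= [9, 14, 4]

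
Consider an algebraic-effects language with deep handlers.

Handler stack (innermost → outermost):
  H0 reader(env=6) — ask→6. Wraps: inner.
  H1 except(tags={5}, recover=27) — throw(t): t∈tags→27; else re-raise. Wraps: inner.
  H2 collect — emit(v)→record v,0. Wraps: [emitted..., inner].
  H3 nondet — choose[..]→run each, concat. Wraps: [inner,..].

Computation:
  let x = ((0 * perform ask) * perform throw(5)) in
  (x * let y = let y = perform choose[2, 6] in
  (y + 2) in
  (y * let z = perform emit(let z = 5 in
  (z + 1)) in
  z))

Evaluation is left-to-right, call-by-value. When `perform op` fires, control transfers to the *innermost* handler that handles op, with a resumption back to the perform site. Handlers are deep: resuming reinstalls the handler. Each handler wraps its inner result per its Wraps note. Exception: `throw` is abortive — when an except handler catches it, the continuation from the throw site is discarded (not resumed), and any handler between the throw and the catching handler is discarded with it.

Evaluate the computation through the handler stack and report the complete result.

Evaluation trace:
ask @ H0 ⇒ 6
throw(5) @ H1 caught ⇒ 27
H2 returns [27]
H3 returns [[27]]
= [[27]]

Answer: [[27]]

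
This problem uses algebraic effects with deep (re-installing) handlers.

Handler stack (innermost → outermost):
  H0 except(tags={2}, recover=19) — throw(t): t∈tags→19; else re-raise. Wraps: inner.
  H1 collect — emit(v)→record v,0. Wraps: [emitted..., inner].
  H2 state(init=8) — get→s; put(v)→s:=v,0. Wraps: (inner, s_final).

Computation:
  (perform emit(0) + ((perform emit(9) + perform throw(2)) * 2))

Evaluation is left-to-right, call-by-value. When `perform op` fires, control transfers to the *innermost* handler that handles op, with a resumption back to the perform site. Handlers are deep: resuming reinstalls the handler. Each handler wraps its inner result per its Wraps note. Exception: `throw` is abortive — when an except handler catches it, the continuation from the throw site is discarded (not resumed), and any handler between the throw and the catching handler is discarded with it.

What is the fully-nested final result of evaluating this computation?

Answer: ([0, 9, 19], 8)

Working:
emit(0) @ H1 ⇒ out+=0
emit(9) @ H1 ⇒ out+=9
throw(2) @ H0 caught ⇒ 19
H1 returns [0, 9, 19]
H2 returns ([0, 9, 19], 8)
= ([0, 9, 19], 8)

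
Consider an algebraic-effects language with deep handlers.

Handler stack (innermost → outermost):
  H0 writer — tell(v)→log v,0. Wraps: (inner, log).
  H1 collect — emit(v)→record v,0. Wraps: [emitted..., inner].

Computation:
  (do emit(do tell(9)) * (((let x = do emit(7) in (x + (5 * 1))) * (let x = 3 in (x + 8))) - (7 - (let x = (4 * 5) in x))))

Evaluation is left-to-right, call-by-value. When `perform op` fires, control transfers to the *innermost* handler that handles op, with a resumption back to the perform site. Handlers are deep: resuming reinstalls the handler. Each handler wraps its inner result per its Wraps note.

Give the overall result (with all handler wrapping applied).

Answer: [0, 7, (0, (9))]

Step-by-step:
tell(9) @ H0 ⇒ log+=9
emit(0) @ H1 ⇒ out+=0
emit(7) @ H1 ⇒ out+=7
H0 returns (0, (9))
H1 returns [0, 7, (0, (9))]
= [0, 7, (0, (9))]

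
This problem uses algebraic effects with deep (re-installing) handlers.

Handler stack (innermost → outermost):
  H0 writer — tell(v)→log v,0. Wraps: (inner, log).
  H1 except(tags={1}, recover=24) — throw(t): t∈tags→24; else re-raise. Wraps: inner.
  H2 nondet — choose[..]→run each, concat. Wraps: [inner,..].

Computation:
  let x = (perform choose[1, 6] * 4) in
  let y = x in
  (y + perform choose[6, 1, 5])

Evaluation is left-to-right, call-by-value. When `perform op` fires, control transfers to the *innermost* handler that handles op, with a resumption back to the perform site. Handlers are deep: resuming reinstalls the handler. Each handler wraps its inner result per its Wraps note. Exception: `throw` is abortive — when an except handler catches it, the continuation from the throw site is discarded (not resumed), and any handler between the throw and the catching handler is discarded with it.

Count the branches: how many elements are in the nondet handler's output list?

Evaluation trace:
choose[1, 6] @ H2
  branch[0] choose=1:
    choose[6, 1, 5] @ H2
      branch[0] choose=6:
        H0 returns (10, ())
        H1 returns (10, ())
        H2 returns [(10, ())]
      branch[1] choose=1:
        H0 returns (5, ())
        H1 returns (5, ())
        H2 returns [(5, ())]
      branch[2] choose=5:
        H0 returns (9, ())
        H1 returns (9, ())
        H2 returns [(9, ())]
  branch[1] choose=6:
    choose[6, 1, 5] @ H2
      branch[0] choose=6:
        H0 returns (30, ())
        H1 returns (30, ())
        H2 returns [(30, ())]
      branch[1] choose=1:
        H0 returns (25, ())
        H1 returns (25, ())
        H2 returns [(25, ())]
      branch[2] choose=5:
        H0 returns (29, ())
        H1 returns (29, ())
        H2 returns [(29, ())]
= [(10, ()), (5, ()), (9, ()), (30, ()), (25, ()), (29, ())]

Answer: 6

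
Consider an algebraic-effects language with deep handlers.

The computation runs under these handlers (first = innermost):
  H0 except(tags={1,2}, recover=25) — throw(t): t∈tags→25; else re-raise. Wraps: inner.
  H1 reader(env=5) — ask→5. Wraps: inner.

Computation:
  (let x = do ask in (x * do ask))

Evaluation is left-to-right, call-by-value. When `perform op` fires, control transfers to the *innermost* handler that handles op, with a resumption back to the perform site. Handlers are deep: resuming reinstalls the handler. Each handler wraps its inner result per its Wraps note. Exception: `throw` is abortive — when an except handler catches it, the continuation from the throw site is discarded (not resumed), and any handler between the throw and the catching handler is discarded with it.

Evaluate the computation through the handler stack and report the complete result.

Working:
ask @ H1 ⇒ 5
ask @ H1 ⇒ 5
H0 returns 25
H1 returns 25
= 25

Answer: 25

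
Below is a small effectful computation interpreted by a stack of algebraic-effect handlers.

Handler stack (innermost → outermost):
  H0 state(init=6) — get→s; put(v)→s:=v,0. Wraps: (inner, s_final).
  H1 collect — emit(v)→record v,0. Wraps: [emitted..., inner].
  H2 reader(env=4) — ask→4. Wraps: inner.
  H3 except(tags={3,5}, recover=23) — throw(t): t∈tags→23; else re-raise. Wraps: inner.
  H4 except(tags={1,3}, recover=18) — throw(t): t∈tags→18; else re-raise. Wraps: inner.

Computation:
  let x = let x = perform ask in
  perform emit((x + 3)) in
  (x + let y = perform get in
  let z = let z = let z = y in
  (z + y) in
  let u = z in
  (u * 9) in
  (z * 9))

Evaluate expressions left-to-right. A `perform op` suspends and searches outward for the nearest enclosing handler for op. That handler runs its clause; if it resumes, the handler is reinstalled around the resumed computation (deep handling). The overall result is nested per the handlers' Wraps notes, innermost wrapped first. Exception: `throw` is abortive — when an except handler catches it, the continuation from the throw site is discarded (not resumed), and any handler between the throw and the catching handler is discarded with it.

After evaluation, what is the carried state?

Answer: 6

Evaluation trace:
ask @ H2 ⇒ 4
emit(7) @ H1 ⇒ out+=7
get @ H0 ⇒ 6
H0 returns (972, 6)
H1 returns [7, (972, 6)]
H2 returns [7, (972, 6)]
H3 returns [7, (972, 6)]
H4 returns [7, (972, 6)]
= [7, (972, 6)]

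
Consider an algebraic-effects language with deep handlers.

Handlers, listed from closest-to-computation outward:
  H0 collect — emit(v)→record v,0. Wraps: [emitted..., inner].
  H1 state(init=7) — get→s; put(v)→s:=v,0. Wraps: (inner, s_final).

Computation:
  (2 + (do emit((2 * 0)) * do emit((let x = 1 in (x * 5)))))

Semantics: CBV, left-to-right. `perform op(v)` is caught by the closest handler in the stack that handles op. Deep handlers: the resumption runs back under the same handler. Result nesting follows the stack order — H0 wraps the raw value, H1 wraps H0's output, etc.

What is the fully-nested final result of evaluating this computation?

Working:
emit(0) @ H0 ⇒ out+=0
emit(5) @ H0 ⇒ out+=5
H0 returns [0, 5, 2]
H1 returns ([0, 5, 2], 7)
= ([0, 5, 2], 7)

Answer: ([0, 5, 2], 7)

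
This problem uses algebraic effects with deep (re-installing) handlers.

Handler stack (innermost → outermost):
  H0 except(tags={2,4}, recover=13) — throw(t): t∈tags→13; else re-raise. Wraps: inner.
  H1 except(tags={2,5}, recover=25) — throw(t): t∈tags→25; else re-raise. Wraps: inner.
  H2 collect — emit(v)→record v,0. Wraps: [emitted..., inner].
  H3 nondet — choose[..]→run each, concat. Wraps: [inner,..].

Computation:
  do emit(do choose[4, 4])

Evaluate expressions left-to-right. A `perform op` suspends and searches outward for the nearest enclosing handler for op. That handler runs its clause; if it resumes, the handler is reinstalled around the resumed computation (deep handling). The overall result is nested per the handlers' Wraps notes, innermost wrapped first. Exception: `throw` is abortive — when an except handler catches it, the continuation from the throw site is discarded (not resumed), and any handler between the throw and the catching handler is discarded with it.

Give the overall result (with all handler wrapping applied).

Answer: [[4, 0], [4, 0]]

Evaluation trace:
choose[4, 4] @ H3
  branch[0] choose=4:
    emit(4) @ H2 ⇒ out+=4
    H0 returns 0
    H1 returns 0
    H2 returns [4, 0]
    H3 returns [[4, 0]]
  branch[1] choose=4:
    emit(4) @ H2 ⇒ out+=4
    H0 returns 0
    H1 returns 0
    H2 returns [4, 0]
    H3 returns [[4, 0]]
= [[4, 0], [4, 0]]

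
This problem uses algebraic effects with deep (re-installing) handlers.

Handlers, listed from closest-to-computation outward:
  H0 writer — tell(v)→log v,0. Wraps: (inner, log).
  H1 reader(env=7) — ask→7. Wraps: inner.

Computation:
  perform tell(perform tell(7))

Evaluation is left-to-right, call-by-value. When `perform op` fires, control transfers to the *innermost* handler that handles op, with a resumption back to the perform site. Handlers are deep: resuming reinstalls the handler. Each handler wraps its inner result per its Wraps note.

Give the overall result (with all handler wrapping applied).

Answer: (0, (7, 0))

Step-by-step:
tell(7) @ H0 ⇒ log+=7
tell(0) @ H0 ⇒ log+=0
H0 returns (0, (7, 0))
H1 returns (0, (7, 0))
= (0, (7, 0))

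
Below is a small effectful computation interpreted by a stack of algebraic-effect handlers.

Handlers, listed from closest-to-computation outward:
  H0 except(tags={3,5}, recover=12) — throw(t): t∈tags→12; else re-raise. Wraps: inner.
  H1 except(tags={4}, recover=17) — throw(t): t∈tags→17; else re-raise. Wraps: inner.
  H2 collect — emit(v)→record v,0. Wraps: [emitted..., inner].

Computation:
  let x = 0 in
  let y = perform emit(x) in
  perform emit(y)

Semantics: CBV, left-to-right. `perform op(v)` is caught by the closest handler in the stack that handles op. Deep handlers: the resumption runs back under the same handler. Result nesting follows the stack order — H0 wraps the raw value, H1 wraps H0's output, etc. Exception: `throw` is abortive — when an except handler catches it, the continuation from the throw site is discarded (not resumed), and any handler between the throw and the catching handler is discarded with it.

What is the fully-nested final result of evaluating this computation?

Evaluation trace:
emit(0) @ H2 ⇒ out+=0
emit(0) @ H2 ⇒ out+=0
H0 returns 0
H1 returns 0
H2 returns [0, 0, 0]
= [0, 0, 0]

Answer: [0, 0, 0]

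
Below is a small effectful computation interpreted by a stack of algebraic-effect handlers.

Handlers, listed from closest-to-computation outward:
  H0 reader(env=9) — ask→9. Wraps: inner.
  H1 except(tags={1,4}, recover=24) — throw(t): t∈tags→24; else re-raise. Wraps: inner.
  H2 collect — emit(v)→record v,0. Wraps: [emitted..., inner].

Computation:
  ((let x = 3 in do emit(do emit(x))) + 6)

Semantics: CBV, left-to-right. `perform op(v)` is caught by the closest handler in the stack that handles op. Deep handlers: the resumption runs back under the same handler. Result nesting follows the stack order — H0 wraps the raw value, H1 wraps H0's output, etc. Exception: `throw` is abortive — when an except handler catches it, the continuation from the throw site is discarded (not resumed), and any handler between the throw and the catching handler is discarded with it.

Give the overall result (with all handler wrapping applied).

Working:
emit(3) @ H2 ⇒ out+=3
emit(0) @ H2 ⇒ out+=0
H0 returns 6
H1 returns 6
H2 returns [3, 0, 6]
= [3, 0, 6]

Answer: [3, 0, 6]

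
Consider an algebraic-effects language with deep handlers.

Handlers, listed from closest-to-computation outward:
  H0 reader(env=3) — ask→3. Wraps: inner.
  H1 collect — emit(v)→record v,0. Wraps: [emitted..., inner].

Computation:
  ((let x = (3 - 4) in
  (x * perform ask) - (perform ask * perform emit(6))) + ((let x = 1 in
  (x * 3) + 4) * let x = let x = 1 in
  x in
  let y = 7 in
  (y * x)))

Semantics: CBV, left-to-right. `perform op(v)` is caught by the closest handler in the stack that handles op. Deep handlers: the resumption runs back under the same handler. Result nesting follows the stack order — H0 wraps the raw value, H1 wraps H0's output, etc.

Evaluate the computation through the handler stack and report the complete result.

Working:
ask @ H0 ⇒ 3
ask @ H0 ⇒ 3
emit(6) @ H1 ⇒ out+=6
H0 returns 46
H1 returns [6, 46]
= [6, 46]

Answer: [6, 46]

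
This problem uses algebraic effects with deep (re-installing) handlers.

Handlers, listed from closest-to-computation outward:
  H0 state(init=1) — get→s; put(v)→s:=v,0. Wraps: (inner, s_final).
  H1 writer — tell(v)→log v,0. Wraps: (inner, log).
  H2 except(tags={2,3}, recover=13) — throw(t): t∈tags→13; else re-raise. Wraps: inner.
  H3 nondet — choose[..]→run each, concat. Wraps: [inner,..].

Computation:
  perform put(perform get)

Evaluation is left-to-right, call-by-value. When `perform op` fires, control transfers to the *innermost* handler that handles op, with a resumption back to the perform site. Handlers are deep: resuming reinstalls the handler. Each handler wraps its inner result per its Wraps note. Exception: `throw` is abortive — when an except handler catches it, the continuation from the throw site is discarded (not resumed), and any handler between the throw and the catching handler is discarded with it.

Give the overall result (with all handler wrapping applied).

Evaluation trace:
get @ H0 ⇒ 1
put(1) @ H0 ⇒ s:=1
H0 returns (0, 1)
H1 returns ((0, 1), ())
H2 returns ((0, 1), ())
H3 returns [((0, 1), ())]
= [((0, 1), ())]

Answer: [((0, 1), ())]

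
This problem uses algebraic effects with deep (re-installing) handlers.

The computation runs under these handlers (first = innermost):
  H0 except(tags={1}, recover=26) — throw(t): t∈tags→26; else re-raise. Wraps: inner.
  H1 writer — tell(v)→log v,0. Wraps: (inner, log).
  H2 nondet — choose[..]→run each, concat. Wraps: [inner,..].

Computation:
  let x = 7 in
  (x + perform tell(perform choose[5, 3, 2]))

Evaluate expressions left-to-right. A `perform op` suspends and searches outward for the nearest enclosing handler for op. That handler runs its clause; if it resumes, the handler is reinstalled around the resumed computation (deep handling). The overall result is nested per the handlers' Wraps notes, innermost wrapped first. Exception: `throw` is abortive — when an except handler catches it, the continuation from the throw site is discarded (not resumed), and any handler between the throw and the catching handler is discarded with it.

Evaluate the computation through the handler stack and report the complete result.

Step-by-step:
choose[5, 3, 2] @ H2
  branch[0] choose=5:
    tell(5) @ H1 ⇒ log+=5
    H0 returns 7
    H1 returns (7, (5))
    H2 returns [(7, (5))]
  branch[1] choose=3:
    tell(3) @ H1 ⇒ log+=3
    H0 returns 7
    H1 returns (7, (3))
    H2 returns [(7, (3))]
  branch[2] choose=2:
    tell(2) @ H1 ⇒ log+=2
    H0 returns 7
    H1 returns (7, (2))
    H2 returns [(7, (2))]
= [(7, (5)), (7, (3)), (7, (2))]

Answer: [(7, (5)), (7, (3)), (7, (2))]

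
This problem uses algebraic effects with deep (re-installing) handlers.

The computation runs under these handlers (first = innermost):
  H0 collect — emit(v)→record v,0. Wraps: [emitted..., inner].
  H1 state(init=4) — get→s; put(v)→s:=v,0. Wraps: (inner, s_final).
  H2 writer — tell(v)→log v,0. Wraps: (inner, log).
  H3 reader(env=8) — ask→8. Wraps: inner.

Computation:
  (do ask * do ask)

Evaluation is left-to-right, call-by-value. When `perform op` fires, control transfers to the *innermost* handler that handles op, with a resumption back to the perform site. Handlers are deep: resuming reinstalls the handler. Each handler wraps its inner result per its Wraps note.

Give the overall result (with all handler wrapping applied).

Answer: (([64], 4), ())

Step-by-step:
ask @ H3 ⇒ 8
ask @ H3 ⇒ 8
H0 returns [64]
H1 returns ([64], 4)
H2 returns (([64], 4), ())
H3 returns (([64], 4), ())
= (([64], 4), ())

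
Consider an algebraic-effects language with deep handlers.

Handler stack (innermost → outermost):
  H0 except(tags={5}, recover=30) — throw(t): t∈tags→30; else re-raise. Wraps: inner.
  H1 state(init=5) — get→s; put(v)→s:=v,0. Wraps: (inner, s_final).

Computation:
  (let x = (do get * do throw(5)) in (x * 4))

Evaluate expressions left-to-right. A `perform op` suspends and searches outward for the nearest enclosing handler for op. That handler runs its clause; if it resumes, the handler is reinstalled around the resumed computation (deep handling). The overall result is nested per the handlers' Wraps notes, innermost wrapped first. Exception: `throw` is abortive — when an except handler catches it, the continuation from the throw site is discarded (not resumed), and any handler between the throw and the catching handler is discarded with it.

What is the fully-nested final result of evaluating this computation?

Evaluation trace:
get @ H1 ⇒ 5
throw(5) @ H0 caught ⇒ 30
H1 returns (30, 5)
= (30, 5)

Answer: (30, 5)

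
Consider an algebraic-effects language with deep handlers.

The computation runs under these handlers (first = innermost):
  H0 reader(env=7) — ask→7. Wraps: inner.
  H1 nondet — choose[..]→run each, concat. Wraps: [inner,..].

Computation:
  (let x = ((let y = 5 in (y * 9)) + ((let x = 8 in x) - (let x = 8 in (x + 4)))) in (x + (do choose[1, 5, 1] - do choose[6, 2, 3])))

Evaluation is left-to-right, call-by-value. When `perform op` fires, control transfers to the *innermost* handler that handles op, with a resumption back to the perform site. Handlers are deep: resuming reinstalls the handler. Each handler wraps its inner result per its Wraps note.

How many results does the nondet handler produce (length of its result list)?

Step-by-step:
choose[1, 5, 1] @ H1
  branch[0] choose=1:
    choose[6, 2, 3] @ H1
      branch[0] choose=6:
        H0 returns 36
        H1 returns [36]
      branch[1] choose=2:
        H0 returns 40
        H1 returns [40]
      branch[2] choose=3:
        H0 returns 39
        H1 returns [39]
  branch[1] choose=5:
    choose[6, 2, 3] @ H1
      branch[0] choose=6:
        H0 returns 40
        H1 returns [40]
      branch[1] choose=2:
        H0 returns 44
        H1 returns [44]
      branch[2] choose=3:
        H0 returns 43
        H1 returns [43]
  branch[2] choose=1:
    choose[6, 2, 3] @ H1
      branch[0] choose=6:
        H0 returns 36
        H1 returns [36]
      branch[1] choose=2:
        H0 returns 40
        H1 returns [40]
      branch[2] choose=3:
        H0 returns 39
        H1 returns [39]
= [36, 40, 39, 40, 44, 43, 36, 40, 39]

Answer: 9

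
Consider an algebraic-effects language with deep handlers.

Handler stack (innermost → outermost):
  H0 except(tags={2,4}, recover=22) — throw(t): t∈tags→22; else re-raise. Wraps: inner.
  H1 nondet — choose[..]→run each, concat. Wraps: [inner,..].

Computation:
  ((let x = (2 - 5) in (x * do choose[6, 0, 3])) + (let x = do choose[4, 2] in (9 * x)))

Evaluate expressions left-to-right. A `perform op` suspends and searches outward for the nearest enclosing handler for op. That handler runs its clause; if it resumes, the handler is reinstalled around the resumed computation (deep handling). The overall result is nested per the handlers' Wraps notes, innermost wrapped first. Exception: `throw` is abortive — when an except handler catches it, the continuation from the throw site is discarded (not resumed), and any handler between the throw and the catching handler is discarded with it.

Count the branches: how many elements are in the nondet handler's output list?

Step-by-step:
choose[6, 0, 3] @ H1
  branch[0] choose=6:
    choose[4, 2] @ H1
      branch[0] choose=4:
        H0 returns 18
        H1 returns [18]
      branch[1] choose=2:
        H0 returns 0
        H1 returns [0]
  branch[1] choose=0:
    choose[4, 2] @ H1
      branch[0] choose=4:
        H0 returns 36
        H1 returns [36]
      branch[1] choose=2:
        H0 returns 18
        H1 returns [18]
  branch[2] choose=3:
    choose[4, 2] @ H1
      branch[0] choose=4:
        H0 returns 27
        H1 returns [27]
      branch[1] choose=2:
        H0 returns 9
        H1 returns [9]
= [18, 0, 36, 18, 27, 9]

Answer: 6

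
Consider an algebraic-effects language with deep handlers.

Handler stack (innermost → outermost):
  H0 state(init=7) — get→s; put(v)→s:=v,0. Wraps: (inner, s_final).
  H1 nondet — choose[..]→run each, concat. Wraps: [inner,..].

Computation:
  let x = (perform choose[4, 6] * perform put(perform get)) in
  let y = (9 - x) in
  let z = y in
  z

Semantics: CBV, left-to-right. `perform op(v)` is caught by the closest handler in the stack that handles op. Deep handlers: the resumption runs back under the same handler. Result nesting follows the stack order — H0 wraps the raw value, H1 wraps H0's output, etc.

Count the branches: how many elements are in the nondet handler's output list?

Answer: 2

Working:
choose[4, 6] @ H1
  branch[0] choose=4:
    get @ H0 ⇒ 7
    put(7) @ H0 ⇒ s:=7
    H0 returns (9, 7)
    H1 returns [(9, 7)]
  branch[1] choose=6:
    get @ H0 ⇒ 7
    put(7) @ H0 ⇒ s:=7
    H0 returns (9, 7)
    H1 returns [(9, 7)]
= [(9, 7), (9, 7)]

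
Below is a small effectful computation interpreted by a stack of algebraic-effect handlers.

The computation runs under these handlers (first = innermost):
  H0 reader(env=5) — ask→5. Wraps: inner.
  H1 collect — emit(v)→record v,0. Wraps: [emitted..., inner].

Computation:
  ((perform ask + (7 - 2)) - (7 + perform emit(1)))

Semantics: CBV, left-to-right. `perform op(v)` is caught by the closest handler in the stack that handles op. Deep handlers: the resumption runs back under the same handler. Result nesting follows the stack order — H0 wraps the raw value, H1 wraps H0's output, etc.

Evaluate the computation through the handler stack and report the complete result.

Answer: [1, 3]

Evaluation trace:
ask @ H0 ⇒ 5
emit(1) @ H1 ⇒ out+=1
H0 returns 3
H1 returns [1, 3]
= [1, 3]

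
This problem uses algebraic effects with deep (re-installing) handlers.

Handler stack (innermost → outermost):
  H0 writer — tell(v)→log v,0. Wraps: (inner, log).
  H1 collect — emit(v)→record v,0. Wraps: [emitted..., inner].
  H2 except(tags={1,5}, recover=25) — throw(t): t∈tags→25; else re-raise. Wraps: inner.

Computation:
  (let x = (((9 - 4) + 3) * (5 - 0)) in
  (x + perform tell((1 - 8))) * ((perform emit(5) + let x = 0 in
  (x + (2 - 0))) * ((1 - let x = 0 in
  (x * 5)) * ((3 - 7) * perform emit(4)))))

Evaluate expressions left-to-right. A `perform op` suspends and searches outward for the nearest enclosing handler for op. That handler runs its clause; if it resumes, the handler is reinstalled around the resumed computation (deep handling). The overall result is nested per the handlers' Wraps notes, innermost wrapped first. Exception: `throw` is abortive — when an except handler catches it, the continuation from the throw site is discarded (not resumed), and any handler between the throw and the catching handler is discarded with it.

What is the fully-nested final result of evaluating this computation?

Working:
tell(-7) @ H0 ⇒ log+=-7
emit(5) @ H1 ⇒ out+=5
emit(4) @ H1 ⇒ out+=4
H0 returns (0, (-7))
H1 returns [5, 4, (0, (-7))]
H2 returns [5, 4, (0, (-7))]
= [5, 4, (0, (-7))]

Answer: [5, 4, (0, (-7))]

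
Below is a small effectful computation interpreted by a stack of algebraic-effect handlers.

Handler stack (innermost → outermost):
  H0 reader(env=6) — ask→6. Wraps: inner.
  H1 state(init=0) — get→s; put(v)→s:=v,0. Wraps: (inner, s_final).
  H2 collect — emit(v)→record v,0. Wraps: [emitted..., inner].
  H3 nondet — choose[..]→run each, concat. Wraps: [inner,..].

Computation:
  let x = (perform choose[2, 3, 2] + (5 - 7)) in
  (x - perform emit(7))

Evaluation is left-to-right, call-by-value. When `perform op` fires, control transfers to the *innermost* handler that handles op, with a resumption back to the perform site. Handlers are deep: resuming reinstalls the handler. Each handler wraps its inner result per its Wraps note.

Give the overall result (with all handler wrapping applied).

Working:
choose[2, 3, 2] @ H3
  branch[0] choose=2:
    emit(7) @ H2 ⇒ out+=7
    H0 returns 0
    H1 returns (0, 0)
    H2 returns [7, (0, 0)]
    H3 returns [[7, (0, 0)]]
  branch[1] choose=3:
    emit(7) @ H2 ⇒ out+=7
    H0 returns 1
    H1 returns (1, 0)
    H2 returns [7, (1, 0)]
    H3 returns [[7, (1, 0)]]
  branch[2] choose=2:
    emit(7) @ H2 ⇒ out+=7
    H0 returns 0
    H1 returns (0, 0)
    H2 returns [7, (0, 0)]
    H3 returns [[7, (0, 0)]]
= [[7, (0, 0)], [7, (1, 0)], [7, (0, 0)]]

Answer: [[7, (0, 0)], [7, (1, 0)], [7, (0, 0)]]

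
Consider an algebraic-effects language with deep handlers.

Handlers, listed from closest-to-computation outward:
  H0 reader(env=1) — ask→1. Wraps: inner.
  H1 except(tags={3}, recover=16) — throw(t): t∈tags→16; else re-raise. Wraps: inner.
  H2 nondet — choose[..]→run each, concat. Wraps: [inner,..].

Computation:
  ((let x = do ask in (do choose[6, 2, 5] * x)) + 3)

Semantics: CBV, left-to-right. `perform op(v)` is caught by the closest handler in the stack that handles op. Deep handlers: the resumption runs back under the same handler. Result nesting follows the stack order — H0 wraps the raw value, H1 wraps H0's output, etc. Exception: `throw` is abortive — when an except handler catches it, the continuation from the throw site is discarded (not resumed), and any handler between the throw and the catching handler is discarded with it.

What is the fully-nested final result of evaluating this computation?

Working:
ask @ H0 ⇒ 1
choose[6, 2, 5] @ H2
  branch[0] choose=6:
    H0 returns 9
    H1 returns 9
    H2 returns [9]
  branch[1] choose=2:
    H0 returns 5
    H1 returns 5
    H2 returns [5]
  branch[2] choose=5:
    H0 returns 8
    H1 returns 8
    H2 returns [8]
= [9, 5, 8]

Answer: [9, 5, 8]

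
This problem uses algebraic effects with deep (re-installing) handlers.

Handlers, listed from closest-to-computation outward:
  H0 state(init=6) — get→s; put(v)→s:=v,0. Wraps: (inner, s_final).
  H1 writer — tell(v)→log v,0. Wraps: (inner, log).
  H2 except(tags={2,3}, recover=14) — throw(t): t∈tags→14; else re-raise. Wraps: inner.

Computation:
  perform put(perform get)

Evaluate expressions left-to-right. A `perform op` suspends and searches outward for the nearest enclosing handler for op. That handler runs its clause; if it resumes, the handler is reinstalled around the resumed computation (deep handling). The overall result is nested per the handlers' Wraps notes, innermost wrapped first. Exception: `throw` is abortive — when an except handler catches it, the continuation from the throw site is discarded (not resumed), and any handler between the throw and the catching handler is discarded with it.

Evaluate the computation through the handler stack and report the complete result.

Answer: ((0, 6), ())

Step-by-step:
get @ H0 ⇒ 6
put(6) @ H0 ⇒ s:=6
H0 returns (0, 6)
H1 returns ((0, 6), ())
H2 returns ((0, 6), ())
= ((0, 6), ())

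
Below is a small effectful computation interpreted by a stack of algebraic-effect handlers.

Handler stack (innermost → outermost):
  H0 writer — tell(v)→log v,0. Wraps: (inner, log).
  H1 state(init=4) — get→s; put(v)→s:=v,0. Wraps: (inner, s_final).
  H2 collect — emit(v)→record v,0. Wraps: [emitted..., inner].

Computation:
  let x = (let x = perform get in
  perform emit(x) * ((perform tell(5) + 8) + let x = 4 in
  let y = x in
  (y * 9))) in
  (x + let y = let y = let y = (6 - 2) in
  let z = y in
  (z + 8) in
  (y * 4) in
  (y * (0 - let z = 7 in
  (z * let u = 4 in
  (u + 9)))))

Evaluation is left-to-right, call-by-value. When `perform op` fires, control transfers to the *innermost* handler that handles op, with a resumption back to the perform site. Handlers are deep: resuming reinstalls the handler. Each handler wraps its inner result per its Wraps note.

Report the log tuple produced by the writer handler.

Step-by-step:
get @ H1 ⇒ 4
emit(4) @ H2 ⇒ out+=4
tell(5) @ H0 ⇒ log+=5
H0 returns (-4368, (5))
H1 returns ((-4368, (5)), 4)
H2 returns [4, ((-4368, (5)), 4)]
= [4, ((-4368, (5)), 4)]

Answer: (5)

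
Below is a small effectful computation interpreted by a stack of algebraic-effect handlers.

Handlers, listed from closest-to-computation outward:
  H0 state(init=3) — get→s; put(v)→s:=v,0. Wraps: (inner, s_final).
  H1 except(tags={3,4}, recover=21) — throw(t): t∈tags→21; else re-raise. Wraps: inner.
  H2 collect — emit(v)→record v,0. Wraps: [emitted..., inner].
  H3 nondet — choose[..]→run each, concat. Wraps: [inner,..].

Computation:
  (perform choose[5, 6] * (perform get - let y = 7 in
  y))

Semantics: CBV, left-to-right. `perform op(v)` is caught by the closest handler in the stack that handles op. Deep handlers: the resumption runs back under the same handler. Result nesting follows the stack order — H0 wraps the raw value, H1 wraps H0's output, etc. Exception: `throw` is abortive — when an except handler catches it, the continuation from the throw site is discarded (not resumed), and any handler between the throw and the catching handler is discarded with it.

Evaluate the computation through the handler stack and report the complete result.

Answer: [[(-20, 3)], [(-24, 3)]]

Step-by-step:
choose[5, 6] @ H3
  branch[0] choose=5:
    get @ H0 ⇒ 3
    H0 returns (-20, 3)
    H1 returns (-20, 3)
    H2 returns [(-20, 3)]
    H3 returns [[(-20, 3)]]
  branch[1] choose=6:
    get @ H0 ⇒ 3
    H0 returns (-24, 3)
    H1 returns (-24, 3)
    H2 returns [(-24, 3)]
    H3 returns [[(-24, 3)]]
= [[(-20, 3)], [(-24, 3)]]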